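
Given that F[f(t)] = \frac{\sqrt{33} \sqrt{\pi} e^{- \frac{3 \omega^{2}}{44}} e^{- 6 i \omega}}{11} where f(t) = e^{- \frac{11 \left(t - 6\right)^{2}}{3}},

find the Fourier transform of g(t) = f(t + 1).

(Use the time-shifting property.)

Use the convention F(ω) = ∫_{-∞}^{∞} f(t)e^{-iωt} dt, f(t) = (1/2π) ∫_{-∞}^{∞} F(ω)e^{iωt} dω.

F[g](ω) = \frac{\sqrt{33} \sqrt{\pi} e^{- \frac{\omega \left(3 \omega + 220 i\right)}{44}}}{11}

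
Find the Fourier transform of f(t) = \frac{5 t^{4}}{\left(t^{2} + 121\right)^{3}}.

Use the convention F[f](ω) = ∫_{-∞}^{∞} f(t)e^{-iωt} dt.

F(ω) = \frac{5 \pi \left(121 \omega^{2} - 55 \left|{\omega}\right| + 3\right) e^{- 11 \left|{\omega}\right|}}{88}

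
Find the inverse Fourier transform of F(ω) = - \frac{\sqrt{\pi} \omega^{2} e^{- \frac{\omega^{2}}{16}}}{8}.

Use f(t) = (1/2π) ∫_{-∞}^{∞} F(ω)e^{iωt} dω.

f(t) = \left(16 t^{2} - 2\right) e^{- 4 t^{2}}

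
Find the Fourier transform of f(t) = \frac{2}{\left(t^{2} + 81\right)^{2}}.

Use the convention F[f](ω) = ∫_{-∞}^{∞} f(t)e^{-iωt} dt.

F(ω) = \frac{\pi \left(9 \left|{\omega}\right| + 1\right) e^{- 9 \left|{\omega}\right|}}{729}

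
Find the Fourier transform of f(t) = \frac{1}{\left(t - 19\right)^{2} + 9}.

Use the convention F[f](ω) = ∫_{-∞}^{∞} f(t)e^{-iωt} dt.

F(ω) = \frac{\pi e^{- 19 i \omega - 3 \left|{\omega}\right|}}{3}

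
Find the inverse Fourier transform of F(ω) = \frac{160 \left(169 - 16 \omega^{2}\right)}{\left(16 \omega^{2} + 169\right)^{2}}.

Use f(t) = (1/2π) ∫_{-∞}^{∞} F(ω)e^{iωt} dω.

f(t) = 5 e^{- \frac{13 \left|{t}\right|}{4}} \left|{t}\right|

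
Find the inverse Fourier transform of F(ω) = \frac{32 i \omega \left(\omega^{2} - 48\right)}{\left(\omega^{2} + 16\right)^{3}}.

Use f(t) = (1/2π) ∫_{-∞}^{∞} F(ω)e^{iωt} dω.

f(t) = 8 t e^{- 4 \left|{t}\right|} \left|{t}\right|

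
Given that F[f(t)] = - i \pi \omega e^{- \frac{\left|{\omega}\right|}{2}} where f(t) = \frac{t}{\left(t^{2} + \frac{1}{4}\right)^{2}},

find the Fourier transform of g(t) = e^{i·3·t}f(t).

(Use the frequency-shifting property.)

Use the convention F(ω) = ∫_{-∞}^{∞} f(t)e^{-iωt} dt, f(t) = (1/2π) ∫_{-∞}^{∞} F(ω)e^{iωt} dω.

F[g](ω) = i \pi \left(3 - \omega\right) e^{- \frac{\left|{\omega - 3}\right|}{2}}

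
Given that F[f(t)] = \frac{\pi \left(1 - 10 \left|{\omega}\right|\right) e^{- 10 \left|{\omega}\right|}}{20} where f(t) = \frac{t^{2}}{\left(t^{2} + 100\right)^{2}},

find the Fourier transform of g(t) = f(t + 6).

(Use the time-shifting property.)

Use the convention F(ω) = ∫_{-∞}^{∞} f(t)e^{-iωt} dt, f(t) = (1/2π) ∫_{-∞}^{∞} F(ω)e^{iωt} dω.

F[g](ω) = - \frac{\pi \left(10 \left|{\omega}\right| - 1\right) e^{6 i \omega - 10 \left|{\omega}\right|}}{20}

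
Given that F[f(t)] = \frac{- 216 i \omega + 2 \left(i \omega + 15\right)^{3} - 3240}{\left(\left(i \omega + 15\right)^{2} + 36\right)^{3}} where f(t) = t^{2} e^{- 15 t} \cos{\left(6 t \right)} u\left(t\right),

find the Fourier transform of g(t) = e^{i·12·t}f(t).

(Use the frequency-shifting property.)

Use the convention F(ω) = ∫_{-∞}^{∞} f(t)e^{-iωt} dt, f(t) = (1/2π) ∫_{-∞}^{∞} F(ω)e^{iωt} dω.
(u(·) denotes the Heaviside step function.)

F[g](ω) = \frac{2 \left(108 i \left(12 - \omega\right) + \left(i \left(\omega - 12\right) + 15\right)^{3} - 1620\right)}{\left(\left(i \left(\omega - 12\right) + 15\right)^{2} + 36\right)^{3}}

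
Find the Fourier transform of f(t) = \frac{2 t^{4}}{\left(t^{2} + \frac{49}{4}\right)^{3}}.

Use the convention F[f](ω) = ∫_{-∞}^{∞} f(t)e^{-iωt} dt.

F(ω) = \frac{\pi \left(49 \omega^{2} - 70 \left|{\omega}\right| + 12\right) e^{- \frac{7 \left|{\omega}\right|}{2}}}{56}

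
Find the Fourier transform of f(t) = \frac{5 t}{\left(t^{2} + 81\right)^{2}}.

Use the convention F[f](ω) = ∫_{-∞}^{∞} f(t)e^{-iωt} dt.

F(ω) = - \frac{5 i \pi \omega e^{- 9 \left|{\omega}\right|}}{18}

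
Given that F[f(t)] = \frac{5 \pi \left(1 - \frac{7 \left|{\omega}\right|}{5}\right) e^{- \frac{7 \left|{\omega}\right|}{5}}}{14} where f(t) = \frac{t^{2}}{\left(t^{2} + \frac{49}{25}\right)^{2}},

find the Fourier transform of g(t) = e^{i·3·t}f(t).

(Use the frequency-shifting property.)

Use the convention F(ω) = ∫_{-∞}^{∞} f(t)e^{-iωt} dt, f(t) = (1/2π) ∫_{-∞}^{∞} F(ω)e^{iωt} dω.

F[g](ω) = \frac{\pi \left(5 - 7 \left|{\omega - 3}\right|\right) e^{- \frac{7 \left|{\omega - 3}\right|}{5}}}{14}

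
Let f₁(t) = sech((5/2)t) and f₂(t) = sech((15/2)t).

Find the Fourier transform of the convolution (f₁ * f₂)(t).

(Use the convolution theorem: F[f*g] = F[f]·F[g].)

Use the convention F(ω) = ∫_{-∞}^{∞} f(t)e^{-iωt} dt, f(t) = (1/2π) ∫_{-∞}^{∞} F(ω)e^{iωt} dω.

F[f₁*f₂](ω) = \frac{4 \pi^{2}}{75 \cosh{\left(\frac{\pi \omega}{15} \right)} \cosh{\left(\frac{\pi \omega}{5} \right)}}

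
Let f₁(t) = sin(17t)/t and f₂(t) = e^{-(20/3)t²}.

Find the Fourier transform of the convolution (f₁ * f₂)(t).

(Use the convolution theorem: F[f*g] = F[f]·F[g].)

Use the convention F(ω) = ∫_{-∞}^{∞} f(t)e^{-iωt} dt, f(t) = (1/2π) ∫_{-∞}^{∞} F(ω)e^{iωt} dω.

F[f₁*f₂](ω) = \begin{cases} \frac{\sqrt{15} \pi^{\frac{3}{2}} e^{- \frac{3 \omega^{2}}{80}}}{10} & \text{for}\: \omega > -17 \wedge \omega < 17 \\0 & \text{otherwise} \end{cases}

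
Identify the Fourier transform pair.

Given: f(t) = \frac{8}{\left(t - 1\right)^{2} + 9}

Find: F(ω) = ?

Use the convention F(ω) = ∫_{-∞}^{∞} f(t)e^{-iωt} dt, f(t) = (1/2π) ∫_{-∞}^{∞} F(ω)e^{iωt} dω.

F(ω) = \frac{8 \pi e^{- i \omega - 3 \left|{\omega}\right|}}{3}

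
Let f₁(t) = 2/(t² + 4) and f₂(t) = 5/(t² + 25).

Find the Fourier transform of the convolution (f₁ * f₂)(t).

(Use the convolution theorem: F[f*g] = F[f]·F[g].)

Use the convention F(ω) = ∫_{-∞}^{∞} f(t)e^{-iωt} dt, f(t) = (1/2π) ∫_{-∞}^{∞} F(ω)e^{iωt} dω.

F[f₁*f₂](ω) = \pi^{2} e^{- 7 \left|{\omega}\right|}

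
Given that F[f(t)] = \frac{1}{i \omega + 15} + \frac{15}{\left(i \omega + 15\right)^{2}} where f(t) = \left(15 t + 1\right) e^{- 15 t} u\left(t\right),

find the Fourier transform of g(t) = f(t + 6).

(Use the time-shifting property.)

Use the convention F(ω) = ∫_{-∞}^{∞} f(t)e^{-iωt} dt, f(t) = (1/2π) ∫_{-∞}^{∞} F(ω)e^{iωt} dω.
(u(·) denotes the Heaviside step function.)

F[g](ω) = \frac{\left(- i \omega - 30\right) e^{6 i \omega}}{\omega^{2} - 30 i \omega - 225}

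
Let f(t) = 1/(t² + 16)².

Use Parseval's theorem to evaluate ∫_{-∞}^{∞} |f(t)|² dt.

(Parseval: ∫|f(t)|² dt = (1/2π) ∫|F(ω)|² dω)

∫|f(t)|² dt = \frac{5 \pi}{262144}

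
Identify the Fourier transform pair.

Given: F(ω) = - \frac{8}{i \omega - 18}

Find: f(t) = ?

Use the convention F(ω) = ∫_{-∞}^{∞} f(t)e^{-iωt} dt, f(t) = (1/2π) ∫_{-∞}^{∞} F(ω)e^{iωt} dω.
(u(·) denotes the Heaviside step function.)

f(t) = 8 e^{18 t} u\left(- t\right)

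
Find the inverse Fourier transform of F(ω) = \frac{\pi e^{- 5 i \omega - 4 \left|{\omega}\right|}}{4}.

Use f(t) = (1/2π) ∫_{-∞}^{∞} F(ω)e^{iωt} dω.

f(t) = \frac{1}{\left(t - 5\right)^{2} + 16}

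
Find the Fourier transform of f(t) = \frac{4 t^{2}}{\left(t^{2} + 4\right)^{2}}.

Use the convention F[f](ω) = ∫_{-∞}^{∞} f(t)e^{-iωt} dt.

F(ω) = \pi \left(1 - 2 \left|{\omega}\right|\right) e^{- 2 \left|{\omega}\right|}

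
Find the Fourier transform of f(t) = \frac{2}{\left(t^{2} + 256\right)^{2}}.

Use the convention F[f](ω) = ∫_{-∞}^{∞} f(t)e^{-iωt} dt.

F(ω) = \frac{\pi \left(16 \left|{\omega}\right| + 1\right) e^{- 16 \left|{\omega}\right|}}{4096}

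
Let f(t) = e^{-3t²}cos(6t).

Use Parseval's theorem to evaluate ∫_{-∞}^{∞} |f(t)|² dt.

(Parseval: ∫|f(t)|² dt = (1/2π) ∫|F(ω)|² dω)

∫|f(t)|² dt = \frac{\sqrt{6} \sqrt{\pi} \left(1 + e^{6}\right)}{12 e^{6}}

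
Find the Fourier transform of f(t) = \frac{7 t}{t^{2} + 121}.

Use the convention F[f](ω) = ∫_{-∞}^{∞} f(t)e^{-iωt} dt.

F(ω) = - 7 i \pi e^{- 11 \left|{\omega}\right|} \operatorname{sign}{\left(\omega \right)}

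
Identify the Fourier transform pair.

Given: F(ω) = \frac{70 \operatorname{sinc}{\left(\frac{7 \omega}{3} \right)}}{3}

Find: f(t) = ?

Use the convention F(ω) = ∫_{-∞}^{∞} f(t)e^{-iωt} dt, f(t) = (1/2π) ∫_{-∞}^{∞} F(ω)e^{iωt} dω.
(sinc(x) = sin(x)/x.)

f(t) = 5 \left(\begin{cases} 1 & \text{for}\: \left|{t}\right| < \frac{7}{3} \\0 & \text{otherwise} \end{cases}\right)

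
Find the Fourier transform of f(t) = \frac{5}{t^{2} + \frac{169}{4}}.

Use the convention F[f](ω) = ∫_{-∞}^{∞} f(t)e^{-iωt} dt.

F(ω) = \frac{10 \pi e^{- \frac{13 \left|{\omega}\right|}{2}}}{13}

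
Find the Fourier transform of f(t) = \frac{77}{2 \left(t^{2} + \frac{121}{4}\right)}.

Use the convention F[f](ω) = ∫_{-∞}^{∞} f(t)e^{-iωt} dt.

F(ω) = 7 \pi e^{- \frac{11 \left|{\omega}\right|}{2}}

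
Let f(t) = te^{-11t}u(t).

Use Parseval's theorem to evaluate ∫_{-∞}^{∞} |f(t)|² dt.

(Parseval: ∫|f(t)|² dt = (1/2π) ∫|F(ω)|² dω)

∫|f(t)|² dt = \frac{1}{5324}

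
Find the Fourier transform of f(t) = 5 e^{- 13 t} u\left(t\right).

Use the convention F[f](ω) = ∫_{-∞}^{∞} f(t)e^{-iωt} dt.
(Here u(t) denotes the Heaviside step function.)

F(ω) = \frac{5}{i \omega + 13}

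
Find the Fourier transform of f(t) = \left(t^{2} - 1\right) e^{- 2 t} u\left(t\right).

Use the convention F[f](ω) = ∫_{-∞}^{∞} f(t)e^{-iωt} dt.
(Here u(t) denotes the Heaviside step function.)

F(ω) = \frac{2 i \omega - \left(i \omega + 2\right)^{3} + 4}{\left(i \omega + 2\right)^{4}}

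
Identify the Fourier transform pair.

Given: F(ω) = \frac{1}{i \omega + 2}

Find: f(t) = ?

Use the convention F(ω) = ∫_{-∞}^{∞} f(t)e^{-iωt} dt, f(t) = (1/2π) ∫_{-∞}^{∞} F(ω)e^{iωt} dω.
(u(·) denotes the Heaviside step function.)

f(t) = e^{- 2 t} u\left(t\right)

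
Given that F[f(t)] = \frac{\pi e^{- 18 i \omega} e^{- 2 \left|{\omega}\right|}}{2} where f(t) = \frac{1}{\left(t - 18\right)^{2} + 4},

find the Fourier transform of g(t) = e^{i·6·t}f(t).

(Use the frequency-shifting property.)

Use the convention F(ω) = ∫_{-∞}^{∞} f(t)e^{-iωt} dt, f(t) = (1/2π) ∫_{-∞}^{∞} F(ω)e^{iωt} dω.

F[g](ω) = \frac{\pi e^{- 18 i \left(\omega - 6\right) - 2 \left|{\omega - 6}\right|}}{2}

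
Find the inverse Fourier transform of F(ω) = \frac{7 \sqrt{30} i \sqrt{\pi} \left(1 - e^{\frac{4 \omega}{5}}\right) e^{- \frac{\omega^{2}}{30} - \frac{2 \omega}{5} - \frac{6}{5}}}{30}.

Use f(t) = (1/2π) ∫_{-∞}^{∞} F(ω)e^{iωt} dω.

f(t) = 7 e^{- \frac{15 t^{2}}{2}} \sin{\left(6 t \right)}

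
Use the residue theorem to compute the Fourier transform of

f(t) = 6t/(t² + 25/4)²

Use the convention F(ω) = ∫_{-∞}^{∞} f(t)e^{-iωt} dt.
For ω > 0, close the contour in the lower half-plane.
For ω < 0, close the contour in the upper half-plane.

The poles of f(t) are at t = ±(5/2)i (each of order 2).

Let g(z) = f(z)e^{-iωz}; for large |z| the factor e^{-iωz} decays in the lower half-plane when ω > 0 and in the upper half-plane when ω < 0.

Case ω > 0 (lower half-plane, clockwise contour ⇒ F(ω) = -2πi·ΣRes):
  Res_{z = - \frac{5 i}{2}} g(z) = \frac{3 \omega e^{- \frac{5 \omega}{2}}}{5} (pole of order 2)
  F(ω) = -2πi·ΣRes = - \frac{6 i \pi \omega e^{- \frac{5 \omega}{2}}}{5}

Case ω < 0 (upper half-plane, counterclockwise contour ⇒ F(ω) = +2πi·ΣRes):
  Res_{z = \frac{5 i}{2}} g(z) = - \frac{3 \omega e^{\frac{5 \omega}{2}}}{5} (pole of order 2)
  F(ω) = 2πi·ΣRes = - \frac{6 i \pi \omega e^{\frac{5 \omega}{2}}}{5}

Both cases combine into a single formula in |ω|:

F(ω) = - \frac{6 i \pi \omega e^{- \frac{5 \left|{\omega}\right|}{2}}}{5}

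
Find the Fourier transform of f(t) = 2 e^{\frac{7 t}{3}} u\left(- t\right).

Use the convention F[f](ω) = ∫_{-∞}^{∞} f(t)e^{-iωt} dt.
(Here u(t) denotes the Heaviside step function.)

F(ω) = - \frac{6}{3 i \omega - 7}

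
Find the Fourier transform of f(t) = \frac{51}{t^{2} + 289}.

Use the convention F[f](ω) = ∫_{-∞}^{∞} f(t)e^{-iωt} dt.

F(ω) = 3 \pi e^{- 17 \left|{\omega}\right|}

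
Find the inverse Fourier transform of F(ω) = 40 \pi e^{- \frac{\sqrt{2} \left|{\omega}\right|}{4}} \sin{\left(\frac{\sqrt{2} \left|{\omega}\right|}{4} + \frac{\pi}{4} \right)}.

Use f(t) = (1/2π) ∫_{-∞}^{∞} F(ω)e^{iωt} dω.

f(t) = \frac{5}{t^{4} + \frac{1}{16}}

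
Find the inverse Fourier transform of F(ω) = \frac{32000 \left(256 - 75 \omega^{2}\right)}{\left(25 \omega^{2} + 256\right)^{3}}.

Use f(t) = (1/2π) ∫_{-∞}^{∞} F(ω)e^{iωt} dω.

f(t) = 4 t^{2} e^{- \frac{16 \left|{t}\right|}{5}}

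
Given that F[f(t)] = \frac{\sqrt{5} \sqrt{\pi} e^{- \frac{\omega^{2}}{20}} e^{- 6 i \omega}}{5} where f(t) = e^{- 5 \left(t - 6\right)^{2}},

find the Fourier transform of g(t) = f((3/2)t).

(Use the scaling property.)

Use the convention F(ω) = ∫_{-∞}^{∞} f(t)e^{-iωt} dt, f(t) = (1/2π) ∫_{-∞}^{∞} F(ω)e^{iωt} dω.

F[g](ω) = \frac{2 \sqrt{5} \sqrt{\pi} e^{- \frac{\omega \left(\omega + 180 i\right)}{45}}}{15}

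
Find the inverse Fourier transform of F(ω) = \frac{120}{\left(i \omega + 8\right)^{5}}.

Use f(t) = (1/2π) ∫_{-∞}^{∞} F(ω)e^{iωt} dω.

f(t) = 5 t^{4} e^{- 8 t} u\left(t\right)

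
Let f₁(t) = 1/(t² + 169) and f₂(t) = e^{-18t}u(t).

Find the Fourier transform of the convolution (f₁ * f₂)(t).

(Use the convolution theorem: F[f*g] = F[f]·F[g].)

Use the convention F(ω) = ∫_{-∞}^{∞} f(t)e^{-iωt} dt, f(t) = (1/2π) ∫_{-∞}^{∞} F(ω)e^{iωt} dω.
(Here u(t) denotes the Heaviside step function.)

F[f₁*f₂](ω) = \frac{\pi e^{- 13 \left|{\omega}\right|}}{13 \left(i \omega + 18\right)}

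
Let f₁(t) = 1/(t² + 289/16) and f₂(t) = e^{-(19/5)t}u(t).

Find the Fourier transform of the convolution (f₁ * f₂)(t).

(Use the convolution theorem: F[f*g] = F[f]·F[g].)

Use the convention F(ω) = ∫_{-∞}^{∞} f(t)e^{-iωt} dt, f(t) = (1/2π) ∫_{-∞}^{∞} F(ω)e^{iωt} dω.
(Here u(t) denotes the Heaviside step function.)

F[f₁*f₂](ω) = \frac{20 \pi e^{- \frac{17 \left|{\omega}\right|}{4}}}{17 \left(5 i \omega + 19\right)}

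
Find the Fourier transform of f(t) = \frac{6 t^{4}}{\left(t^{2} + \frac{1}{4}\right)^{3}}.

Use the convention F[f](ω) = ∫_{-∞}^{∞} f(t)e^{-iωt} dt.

F(ω) = \frac{3 \pi \left(\omega^{2} - 10 \left|{\omega}\right| + 12\right) e^{- \frac{\left|{\omega}\right|}{2}}}{8}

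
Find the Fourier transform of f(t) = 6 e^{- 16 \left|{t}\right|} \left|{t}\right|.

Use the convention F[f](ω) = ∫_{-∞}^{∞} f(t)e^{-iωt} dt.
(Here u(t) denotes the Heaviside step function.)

F(ω) = \frac{12 \left(256 - \omega^{2}\right)}{\left(\omega^{2} + 256\right)^{2}}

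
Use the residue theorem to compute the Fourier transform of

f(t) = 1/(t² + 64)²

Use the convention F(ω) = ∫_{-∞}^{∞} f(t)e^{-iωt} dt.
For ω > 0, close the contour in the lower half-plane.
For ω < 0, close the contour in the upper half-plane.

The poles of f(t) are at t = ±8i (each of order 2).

Let g(z) = f(z)e^{-iωz}; for large |z| the factor e^{-iωz} decays in the lower half-plane when ω > 0 and in the upper half-plane when ω < 0.

Case ω > 0 (lower half-plane, clockwise contour ⇒ F(ω) = -2πi·ΣRes):
  Res_{z = - 8 i} g(z) = \frac{i \left(8 \omega + 1\right) e^{- 8 \omega}}{2048} (pole of order 2)
  F(ω) = -2πi·ΣRes = \frac{\pi \left(8 \omega + 1\right) e^{- 8 \omega}}{1024}

Case ω < 0 (upper half-plane, counterclockwise contour ⇒ F(ω) = +2πi·ΣRes):
  Res_{z = 8 i} g(z) = \frac{i \left(8 \omega - 1\right) e^{8 \omega}}{2048} (pole of order 2)
  F(ω) = 2πi·ΣRes = \frac{\pi \left(1 - 8 \omega\right) e^{8 \omega}}{1024}

Both cases combine into a single formula in |ω|:

F(ω) = \frac{\pi \left(8 \left|{\omega}\right| + 1\right) e^{- 8 \left|{\omega}\right|}}{1024}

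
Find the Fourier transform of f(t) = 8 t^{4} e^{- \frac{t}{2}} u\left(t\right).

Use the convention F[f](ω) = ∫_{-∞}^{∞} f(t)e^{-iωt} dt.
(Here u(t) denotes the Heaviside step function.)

F(ω) = \frac{6144}{\left(2 i \omega + 1\right)^{5}}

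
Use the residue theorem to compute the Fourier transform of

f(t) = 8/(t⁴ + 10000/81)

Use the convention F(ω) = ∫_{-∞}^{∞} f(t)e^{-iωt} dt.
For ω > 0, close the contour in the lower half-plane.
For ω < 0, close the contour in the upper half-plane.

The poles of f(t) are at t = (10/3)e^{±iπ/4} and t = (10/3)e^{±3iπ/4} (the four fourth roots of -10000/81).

Let g(z) = f(z)e^{-iωz}; for large |z| the factor e^{-iωz} decays in the lower half-plane when ω > 0 and in the upper half-plane when ω < 0.

Case ω > 0 (lower half-plane, clockwise contour ⇒ F(ω) = -2πi·ΣRes):
  Res_{z = - \frac{5 \sqrt{2}}{3} - \frac{5 \sqrt{2} i}{3}} g(z) = \frac{27 \sqrt{2} i \left(1 - i\right) e^{\frac{5 \sqrt{2} \omega \left(-1 + i\right)}{3}}}{1000}
  Res_{z = \frac{5 \sqrt{2}}{3} - \frac{5 \sqrt{2} i}{3}} g(z) = \frac{27 \sqrt{2} i \left(1 + i\right) e^{- \frac{5 \sqrt{2} \omega \left(1 + i\right)}{3}}}{1000}
  F(ω) = -2πi·ΣRes = \frac{27 \sqrt{2} \pi \left(1 - i\right) \left(e^{\frac{10 \sqrt{2} i \omega}{3}} + i\right) e^{- \frac{5 \sqrt{2} \omega \left(1 + i\right)}{3}}}{500} = \frac{27 \pi e^{- \frac{5 \sqrt{2} \omega}{3}} \sin{\left(\frac{5 \sqrt{2} \omega}{3} + \frac{\pi}{4} \right)}}{125}

Case ω < 0 (upper half-plane, counterclockwise contour ⇒ F(ω) = +2πi·ΣRes):
  Res_{z = \frac{5 \sqrt{2}}{3} + \frac{5 \sqrt{2} i}{3}} g(z) = \frac{27 \sqrt{2} i \left(-1 + i\right) e^{\frac{5 \sqrt{2} \omega \left(1 - i\right)}{3}}}{1000}
  Res_{z = - \frac{5 \sqrt{2}}{3} + \frac{5 \sqrt{2} i}{3}} g(z) = \frac{27 \sqrt{2} \left(1 - i\right) e^{\frac{5 \sqrt{2} \omega \left(1 + i\right)}{3}}}{1000}
  F(ω) = 2πi·ΣRes = - \frac{27 \sqrt{2} i \pi \left(i \left(1 - i\right) e^{\frac{5 \sqrt{2} \omega \left(1 - i\right)}{3}} - \left(1 - i\right) e^{\frac{5 \sqrt{2} \omega \left(1 + i\right)}{3}}\right)}{500} = \frac{27 \pi e^{\frac{5 \sqrt{2} \omega}{3}} \cos{\left(\frac{5 \sqrt{2} \omega}{3} + \frac{\pi}{4} \right)}}{125}

Both cases combine into a single formula in |ω|:

F(ω) = \frac{27 \pi e^{- \frac{5 \sqrt{2} \left|{\omega}\right|}{3}} \sin{\left(\frac{5 \sqrt{2} \left|{\omega}\right|}{3} + \frac{\pi}{4} \right)}}{125}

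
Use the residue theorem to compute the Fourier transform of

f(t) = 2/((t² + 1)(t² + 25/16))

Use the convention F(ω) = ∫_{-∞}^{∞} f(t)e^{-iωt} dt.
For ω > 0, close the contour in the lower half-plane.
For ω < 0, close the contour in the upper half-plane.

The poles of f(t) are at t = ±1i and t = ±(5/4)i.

Let g(z) = f(z)e^{-iωz}; for large |z| the factor e^{-iωz} decays in the lower half-plane when ω > 0 and in the upper half-plane when ω < 0.

Case ω > 0 (lower half-plane, clockwise contour ⇒ F(ω) = -2πi·ΣRes):
  Res_{z = - i} g(z) = \frac{16 i e^{- \omega}}{9}
  Res_{z = - \frac{5 i}{4}} g(z) = - \frac{64 i e^{- \frac{5 \omega}{4}}}{45}
  F(ω) = -2πi·ΣRes = \frac{32 \pi e^{- \omega}}{9} - \frac{128 \pi e^{- \frac{5 \omega}{4}}}{45}

Case ω < 0 (upper half-plane, counterclockwise contour ⇒ F(ω) = +2πi·ΣRes):
  Res_{z = i} g(z) = - \frac{16 i e^{\omega}}{9}
  Res_{z = \frac{5 i}{4}} g(z) = \frac{64 i e^{\frac{5 \omega}{4}}}{45}
  F(ω) = 2πi·ΣRes = \frac{32 \pi \left(- 4 e^{\frac{5 \omega}{4}} + 5 e^{\omega}\right)}{45}

Both cases combine into a single formula in |ω|:

F(ω) = \frac{32 \pi e^{- \left|{\omega}\right|}}{9} - \frac{128 \pi e^{- \frac{5 \left|{\omega}\right|}{4}}}{45}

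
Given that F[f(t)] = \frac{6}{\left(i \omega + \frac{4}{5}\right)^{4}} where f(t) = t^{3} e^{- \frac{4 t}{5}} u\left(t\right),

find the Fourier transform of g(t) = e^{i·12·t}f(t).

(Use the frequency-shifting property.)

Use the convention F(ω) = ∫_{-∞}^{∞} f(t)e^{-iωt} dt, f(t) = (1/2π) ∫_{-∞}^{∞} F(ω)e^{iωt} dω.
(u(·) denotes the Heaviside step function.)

F[g](ω) = \frac{3750}{\left(5 i \left(\omega - 12\right) + 4\right)^{4}}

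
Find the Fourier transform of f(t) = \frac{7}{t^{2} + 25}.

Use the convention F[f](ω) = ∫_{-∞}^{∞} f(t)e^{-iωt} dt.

F(ω) = \frac{7 \pi e^{- 5 \left|{\omega}\right|}}{5}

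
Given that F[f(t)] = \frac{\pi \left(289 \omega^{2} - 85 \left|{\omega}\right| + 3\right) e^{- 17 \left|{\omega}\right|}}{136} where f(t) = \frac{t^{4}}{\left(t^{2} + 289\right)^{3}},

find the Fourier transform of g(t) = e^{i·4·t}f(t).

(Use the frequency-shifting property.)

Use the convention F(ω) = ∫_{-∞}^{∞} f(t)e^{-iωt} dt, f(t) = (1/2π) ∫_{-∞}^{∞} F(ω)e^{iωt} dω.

F[g](ω) = \frac{\pi \left(289 \left(\omega - 4\right)^{2} - 85 \left|{\omega - 4}\right| + 3\right) e^{- 17 \left|{\omega - 4}\right|}}{136}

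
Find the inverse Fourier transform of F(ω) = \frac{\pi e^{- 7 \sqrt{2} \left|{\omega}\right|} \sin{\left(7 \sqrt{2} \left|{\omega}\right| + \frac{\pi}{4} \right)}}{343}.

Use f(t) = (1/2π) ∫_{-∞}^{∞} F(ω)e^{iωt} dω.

f(t) = \frac{8}{t^{4} + 38416}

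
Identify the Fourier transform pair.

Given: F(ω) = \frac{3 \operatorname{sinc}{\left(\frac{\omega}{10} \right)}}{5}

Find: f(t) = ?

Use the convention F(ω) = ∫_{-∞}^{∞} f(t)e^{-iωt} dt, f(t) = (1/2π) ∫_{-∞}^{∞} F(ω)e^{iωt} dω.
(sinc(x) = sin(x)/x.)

f(t) = 3 \left(\begin{cases} 1 & \text{for}\: \left|{t}\right| < \frac{1}{10} \\0 & \text{otherwise} \end{cases}\right)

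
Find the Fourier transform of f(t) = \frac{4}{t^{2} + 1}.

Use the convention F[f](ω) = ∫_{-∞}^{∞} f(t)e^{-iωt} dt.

F(ω) = 4 \pi e^{- \left|{\omega}\right|}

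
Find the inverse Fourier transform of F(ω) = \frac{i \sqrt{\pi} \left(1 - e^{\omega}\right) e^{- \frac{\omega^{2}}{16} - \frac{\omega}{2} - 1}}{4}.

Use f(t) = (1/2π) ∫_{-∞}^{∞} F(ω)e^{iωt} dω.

f(t) = e^{- 4 t^{2}} \sin{\left(4 t \right)}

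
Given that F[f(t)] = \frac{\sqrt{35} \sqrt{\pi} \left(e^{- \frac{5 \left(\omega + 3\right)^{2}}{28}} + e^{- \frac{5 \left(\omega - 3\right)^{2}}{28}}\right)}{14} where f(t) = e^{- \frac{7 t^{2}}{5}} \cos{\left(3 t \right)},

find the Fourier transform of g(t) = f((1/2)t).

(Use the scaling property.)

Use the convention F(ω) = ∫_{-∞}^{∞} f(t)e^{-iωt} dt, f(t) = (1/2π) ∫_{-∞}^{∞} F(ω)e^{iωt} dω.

F[g](ω) = \frac{\sqrt{35} \sqrt{\pi} \left(e^{\frac{30 \omega}{7}} + 1\right) e^{- \frac{5 \omega^{2}}{7} - \frac{15 \omega}{7} - \frac{45}{28}}}{7}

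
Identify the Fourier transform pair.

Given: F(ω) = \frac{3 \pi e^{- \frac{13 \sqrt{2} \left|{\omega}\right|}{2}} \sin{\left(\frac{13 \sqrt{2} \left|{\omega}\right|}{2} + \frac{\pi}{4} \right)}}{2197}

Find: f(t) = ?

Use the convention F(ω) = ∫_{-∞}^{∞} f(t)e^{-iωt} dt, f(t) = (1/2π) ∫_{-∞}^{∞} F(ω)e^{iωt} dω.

f(t) = \frac{3}{t^{4} + 28561}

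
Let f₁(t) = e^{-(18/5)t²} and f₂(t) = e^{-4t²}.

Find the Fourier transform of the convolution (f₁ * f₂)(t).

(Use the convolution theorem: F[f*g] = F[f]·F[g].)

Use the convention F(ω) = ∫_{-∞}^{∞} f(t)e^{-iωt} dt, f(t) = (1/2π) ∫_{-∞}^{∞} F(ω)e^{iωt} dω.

F[f₁*f₂](ω) = \frac{\sqrt{10} \pi e^{- \frac{19 \omega^{2}}{144}}}{12}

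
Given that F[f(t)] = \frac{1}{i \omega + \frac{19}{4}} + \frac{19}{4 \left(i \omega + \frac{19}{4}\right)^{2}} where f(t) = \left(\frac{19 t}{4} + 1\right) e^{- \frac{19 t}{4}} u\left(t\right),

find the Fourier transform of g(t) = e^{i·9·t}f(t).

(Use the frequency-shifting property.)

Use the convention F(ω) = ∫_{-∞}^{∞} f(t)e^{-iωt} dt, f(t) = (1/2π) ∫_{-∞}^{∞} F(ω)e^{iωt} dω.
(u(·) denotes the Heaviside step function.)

F[g](ω) = \frac{- 16 i \omega - 152 + 144 i}{16 \omega^{2} + \omega \left(-288 - 152 i\right) + 935 + 1368 i}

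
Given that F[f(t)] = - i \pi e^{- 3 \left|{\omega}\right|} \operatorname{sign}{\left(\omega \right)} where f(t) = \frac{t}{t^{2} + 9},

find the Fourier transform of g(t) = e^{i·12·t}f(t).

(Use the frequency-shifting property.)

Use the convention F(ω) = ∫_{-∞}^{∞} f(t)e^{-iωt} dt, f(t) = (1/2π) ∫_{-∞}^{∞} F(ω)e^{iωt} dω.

F[g](ω) = - i \pi e^{- 3 \left|{\omega - 12}\right|} \operatorname{sign}{\left(\omega - 12 \right)}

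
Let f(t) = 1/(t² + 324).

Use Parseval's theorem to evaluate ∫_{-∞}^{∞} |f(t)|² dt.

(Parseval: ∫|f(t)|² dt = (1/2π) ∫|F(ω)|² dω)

∫|f(t)|² dt = \frac{\pi}{11664}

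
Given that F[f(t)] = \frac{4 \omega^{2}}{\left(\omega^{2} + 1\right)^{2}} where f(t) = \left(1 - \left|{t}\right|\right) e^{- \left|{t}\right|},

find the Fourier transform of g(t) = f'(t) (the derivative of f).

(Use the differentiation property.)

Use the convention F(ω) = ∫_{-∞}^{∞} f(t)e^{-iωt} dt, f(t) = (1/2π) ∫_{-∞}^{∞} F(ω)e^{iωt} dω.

F[g](ω) = \frac{4 i \omega^{3}}{\left(\omega^{2} + 1\right)^{2}}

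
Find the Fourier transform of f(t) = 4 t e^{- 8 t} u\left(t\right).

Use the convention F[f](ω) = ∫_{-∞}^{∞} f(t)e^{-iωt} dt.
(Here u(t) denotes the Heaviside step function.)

F(ω) = \frac{4}{\left(i \omega + 8\right)^{2}}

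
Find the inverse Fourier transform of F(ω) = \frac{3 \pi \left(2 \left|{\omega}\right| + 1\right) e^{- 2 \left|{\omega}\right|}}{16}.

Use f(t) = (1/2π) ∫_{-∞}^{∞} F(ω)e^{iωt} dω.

f(t) = \frac{3}{\left(t^{2} + 4\right)^{2}}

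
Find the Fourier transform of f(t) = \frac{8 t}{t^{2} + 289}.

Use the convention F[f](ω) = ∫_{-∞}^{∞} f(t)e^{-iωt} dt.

F(ω) = - 8 i \pi e^{- 17 \left|{\omega}\right|} \operatorname{sign}{\left(\omega \right)}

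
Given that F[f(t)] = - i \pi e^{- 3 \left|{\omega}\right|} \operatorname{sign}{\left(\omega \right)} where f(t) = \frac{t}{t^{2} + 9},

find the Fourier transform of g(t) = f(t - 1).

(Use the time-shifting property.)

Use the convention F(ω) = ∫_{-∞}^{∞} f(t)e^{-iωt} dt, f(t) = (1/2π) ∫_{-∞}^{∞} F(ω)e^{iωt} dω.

F[g](ω) = - i \pi e^{- i \omega} e^{- 3 \left|{\omega}\right|} \operatorname{sign}{\left(\omega \right)}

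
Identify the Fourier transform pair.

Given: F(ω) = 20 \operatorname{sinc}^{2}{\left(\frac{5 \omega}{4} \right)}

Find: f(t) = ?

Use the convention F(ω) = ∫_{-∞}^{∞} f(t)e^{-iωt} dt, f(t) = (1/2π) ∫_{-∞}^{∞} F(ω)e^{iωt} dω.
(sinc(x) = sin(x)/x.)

f(t) = 8 \left(\begin{cases} 1 - \frac{2 \left|{t}\right|}{5} & \text{for}\: \left|{t}\right| < \frac{5}{2} \\0 & \text{otherwise} \end{cases}\right)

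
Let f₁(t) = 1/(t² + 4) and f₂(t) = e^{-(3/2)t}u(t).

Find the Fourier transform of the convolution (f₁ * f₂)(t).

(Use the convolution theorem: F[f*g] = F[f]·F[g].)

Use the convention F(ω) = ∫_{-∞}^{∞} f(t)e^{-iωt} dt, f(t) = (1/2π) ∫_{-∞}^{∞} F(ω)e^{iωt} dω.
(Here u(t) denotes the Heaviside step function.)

F[f₁*f₂](ω) = \frac{\pi e^{- 2 \left|{\omega}\right|}}{2 i \omega + 3}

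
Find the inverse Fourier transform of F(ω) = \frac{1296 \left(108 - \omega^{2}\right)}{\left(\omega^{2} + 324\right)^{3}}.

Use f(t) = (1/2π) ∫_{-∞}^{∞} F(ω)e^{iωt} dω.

f(t) = 6 t^{2} e^{- 18 \left|{t}\right|}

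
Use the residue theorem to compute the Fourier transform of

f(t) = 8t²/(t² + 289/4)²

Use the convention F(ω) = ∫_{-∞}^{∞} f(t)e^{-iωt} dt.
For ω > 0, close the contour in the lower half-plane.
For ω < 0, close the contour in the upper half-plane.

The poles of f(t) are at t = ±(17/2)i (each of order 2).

Let g(z) = f(z)e^{-iωz}; for large |z| the factor e^{-iωz} decays in the lower half-plane when ω > 0 and in the upper half-plane when ω < 0.

Case ω > 0 (lower half-plane, clockwise contour ⇒ F(ω) = -2πi·ΣRes):
  Res_{z = - \frac{17 i}{2}} g(z) = i \left(\frac{4}{17} - 2 \omega\right) e^{- \frac{17 \omega}{2}} (pole of order 2)
  F(ω) = -2πi·ΣRes = \frac{4 \pi \left(2 - 17 \omega\right) e^{- \frac{17 \omega}{2}}}{17}

Case ω < 0 (upper half-plane, counterclockwise contour ⇒ F(ω) = +2πi·ΣRes):
  Res_{z = \frac{17 i}{2}} g(z) = i \left(- 2 \omega - \frac{4}{17}\right) e^{\frac{17 \omega}{2}} (pole of order 2)
  F(ω) = 2πi·ΣRes = \frac{4 \pi \left(17 \omega + 2\right) e^{\frac{17 \omega}{2}}}{17}

Both cases combine into a single formula in |ω|:

F(ω) = \frac{4 \pi \left(2 - 17 \left|{\omega}\right|\right) e^{- \frac{17 \left|{\omega}\right|}{2}}}{17}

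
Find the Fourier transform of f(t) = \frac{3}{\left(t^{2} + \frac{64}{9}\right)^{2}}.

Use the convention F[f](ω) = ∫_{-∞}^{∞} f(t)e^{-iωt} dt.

F(ω) = \frac{27 \pi \left(8 \left|{\omega}\right| + 3\right) e^{- \frac{8 \left|{\omega}\right|}{3}}}{1024}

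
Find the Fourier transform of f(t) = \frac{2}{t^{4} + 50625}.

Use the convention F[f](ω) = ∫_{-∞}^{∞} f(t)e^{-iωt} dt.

F(ω) = \frac{2 \pi e^{- \frac{15 \sqrt{2} \left|{\omega}\right|}{2}} \sin{\left(\frac{15 \sqrt{2} \left|{\omega}\right|}{2} + \frac{\pi}{4} \right)}}{3375}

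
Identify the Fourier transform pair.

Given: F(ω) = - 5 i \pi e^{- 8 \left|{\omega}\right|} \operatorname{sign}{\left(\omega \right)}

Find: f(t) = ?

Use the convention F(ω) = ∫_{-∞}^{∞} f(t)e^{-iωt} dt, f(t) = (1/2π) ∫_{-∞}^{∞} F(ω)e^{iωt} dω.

f(t) = \frac{5 t}{t^{2} + 64}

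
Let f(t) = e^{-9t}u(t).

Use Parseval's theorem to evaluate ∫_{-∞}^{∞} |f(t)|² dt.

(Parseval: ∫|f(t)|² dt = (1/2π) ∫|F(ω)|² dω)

∫|f(t)|² dt = \frac{1}{18}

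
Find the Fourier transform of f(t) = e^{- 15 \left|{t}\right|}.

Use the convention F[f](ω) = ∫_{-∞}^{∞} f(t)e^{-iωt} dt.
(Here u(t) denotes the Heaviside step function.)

F(ω) = \frac{30}{\omega^{2} + 225}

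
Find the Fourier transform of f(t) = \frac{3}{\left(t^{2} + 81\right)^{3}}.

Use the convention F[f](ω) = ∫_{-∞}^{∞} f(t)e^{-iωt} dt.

F(ω) = \frac{\pi \left(27 \omega^{2} + 9 \left|{\omega}\right| + 1\right) e^{- 9 \left|{\omega}\right|}}{52488}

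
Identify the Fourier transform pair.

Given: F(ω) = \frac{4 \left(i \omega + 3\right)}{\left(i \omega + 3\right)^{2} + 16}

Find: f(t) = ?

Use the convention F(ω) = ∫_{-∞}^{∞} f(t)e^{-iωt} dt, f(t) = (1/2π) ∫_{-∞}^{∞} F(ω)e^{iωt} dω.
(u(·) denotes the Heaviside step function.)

f(t) = 4 e^{- 3 t} \cos{\left(4 t \right)} u\left(t\right)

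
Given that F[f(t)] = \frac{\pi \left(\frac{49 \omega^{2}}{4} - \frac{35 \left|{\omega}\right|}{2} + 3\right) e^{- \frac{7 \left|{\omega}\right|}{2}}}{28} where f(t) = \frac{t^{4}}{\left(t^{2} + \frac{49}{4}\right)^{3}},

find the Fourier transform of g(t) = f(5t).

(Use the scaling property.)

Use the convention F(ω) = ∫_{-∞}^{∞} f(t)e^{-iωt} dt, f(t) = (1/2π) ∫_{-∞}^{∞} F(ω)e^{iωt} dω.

F[g](ω) = \frac{\pi \left(49 \omega^{2} - 350 \left|{\omega}\right| + 300\right) e^{- \frac{7 \left|{\omega}\right|}{10}}}{14000}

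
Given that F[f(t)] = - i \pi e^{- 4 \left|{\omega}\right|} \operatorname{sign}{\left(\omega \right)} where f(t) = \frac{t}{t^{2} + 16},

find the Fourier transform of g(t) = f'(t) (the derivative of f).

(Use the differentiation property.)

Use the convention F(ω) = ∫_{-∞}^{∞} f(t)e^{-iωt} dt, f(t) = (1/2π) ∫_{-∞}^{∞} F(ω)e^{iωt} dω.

F[g](ω) = \pi \omega e^{- 4 \left|{\omega}\right|} \operatorname{sign}{\left(\omega \right)}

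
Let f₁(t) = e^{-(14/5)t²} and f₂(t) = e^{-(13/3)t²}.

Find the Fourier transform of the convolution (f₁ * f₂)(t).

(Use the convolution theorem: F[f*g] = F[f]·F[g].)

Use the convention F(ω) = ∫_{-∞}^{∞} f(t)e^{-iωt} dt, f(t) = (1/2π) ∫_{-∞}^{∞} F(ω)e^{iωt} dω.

F[f₁*f₂](ω) = \frac{\sqrt{2730} \pi e^{- \frac{107 \omega^{2}}{728}}}{182}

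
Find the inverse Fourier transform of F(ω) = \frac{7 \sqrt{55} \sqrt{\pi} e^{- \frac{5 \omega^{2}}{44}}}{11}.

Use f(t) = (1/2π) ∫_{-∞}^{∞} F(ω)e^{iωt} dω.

f(t) = 7 e^{- \frac{11 t^{2}}{5}}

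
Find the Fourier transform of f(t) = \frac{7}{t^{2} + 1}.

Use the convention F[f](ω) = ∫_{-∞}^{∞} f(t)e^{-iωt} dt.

F(ω) = 7 \pi e^{- \left|{\omega}\right|}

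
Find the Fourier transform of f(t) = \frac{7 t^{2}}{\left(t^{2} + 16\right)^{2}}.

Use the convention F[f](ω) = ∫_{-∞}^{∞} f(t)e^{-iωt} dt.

F(ω) = \frac{7 \pi \left(1 - 4 \left|{\omega}\right|\right) e^{- 4 \left|{\omega}\right|}}{8}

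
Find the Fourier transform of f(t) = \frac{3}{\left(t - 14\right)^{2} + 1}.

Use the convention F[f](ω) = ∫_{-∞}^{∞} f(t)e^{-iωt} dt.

F(ω) = 3 \pi e^{- 14 i \omega - \left|{\omega}\right|}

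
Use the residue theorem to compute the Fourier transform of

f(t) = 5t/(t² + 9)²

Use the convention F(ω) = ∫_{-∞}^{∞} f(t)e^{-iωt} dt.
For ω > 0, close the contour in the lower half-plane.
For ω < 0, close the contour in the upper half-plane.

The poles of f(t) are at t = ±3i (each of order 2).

Let g(z) = f(z)e^{-iωz}; for large |z| the factor e^{-iωz} decays in the lower half-plane when ω > 0 and in the upper half-plane when ω < 0.

Case ω > 0 (lower half-plane, clockwise contour ⇒ F(ω) = -2πi·ΣRes):
  Res_{z = - 3 i} g(z) = \frac{5 \omega e^{- 3 \omega}}{12} (pole of order 2)
  F(ω) = -2πi·ΣRes = - \frac{5 i \pi \omega e^{- 3 \omega}}{6}

Case ω < 0 (upper half-plane, counterclockwise contour ⇒ F(ω) = +2πi·ΣRes):
  Res_{z = 3 i} g(z) = - \frac{5 \omega e^{3 \omega}}{12} (pole of order 2)
  F(ω) = 2πi·ΣRes = - \frac{5 i \pi \omega e^{3 \omega}}{6}

Both cases combine into a single formula in |ω|:

F(ω) = - \frac{5 i \pi \omega e^{- 3 \left|{\omega}\right|}}{6}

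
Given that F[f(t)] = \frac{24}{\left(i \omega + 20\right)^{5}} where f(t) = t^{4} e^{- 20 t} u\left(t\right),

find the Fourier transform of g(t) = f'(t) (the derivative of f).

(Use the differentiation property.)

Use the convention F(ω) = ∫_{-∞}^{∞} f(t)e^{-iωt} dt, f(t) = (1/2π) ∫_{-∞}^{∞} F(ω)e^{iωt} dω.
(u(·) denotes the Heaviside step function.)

F[g](ω) = \frac{24 i \omega}{\left(i \omega + 20\right)^{5}}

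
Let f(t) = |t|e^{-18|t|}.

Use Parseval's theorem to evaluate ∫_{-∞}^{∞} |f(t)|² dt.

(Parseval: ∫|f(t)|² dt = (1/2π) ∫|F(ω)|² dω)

∫|f(t)|² dt = \frac{1}{11664}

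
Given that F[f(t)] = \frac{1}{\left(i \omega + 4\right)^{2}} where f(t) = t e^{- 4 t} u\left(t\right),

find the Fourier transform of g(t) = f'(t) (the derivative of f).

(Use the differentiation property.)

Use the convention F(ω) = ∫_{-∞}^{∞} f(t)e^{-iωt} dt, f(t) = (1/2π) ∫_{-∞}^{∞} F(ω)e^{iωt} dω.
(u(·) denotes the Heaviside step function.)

F[g](ω) = \frac{i \omega}{\left(i \omega + 4\right)^{2}}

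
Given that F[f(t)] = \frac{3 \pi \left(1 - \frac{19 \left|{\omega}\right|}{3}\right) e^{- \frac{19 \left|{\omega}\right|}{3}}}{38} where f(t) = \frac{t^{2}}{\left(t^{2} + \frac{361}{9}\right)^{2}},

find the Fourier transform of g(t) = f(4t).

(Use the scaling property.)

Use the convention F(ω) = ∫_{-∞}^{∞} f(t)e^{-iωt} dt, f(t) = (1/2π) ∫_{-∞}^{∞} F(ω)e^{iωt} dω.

F[g](ω) = \frac{\pi \left(12 - 19 \left|{\omega}\right|\right) e^{- \frac{19 \left|{\omega}\right|}{12}}}{608}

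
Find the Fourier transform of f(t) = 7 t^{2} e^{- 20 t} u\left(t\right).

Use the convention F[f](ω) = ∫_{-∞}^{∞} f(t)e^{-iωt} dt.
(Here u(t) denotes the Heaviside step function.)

F(ω) = \frac{14}{\left(i \omega + 20\right)^{3}}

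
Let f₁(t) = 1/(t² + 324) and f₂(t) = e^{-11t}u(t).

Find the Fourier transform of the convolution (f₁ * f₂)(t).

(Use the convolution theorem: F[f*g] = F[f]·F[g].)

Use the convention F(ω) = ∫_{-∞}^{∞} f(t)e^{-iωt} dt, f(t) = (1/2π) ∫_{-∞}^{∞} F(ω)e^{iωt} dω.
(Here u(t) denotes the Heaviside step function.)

F[f₁*f₂](ω) = \frac{\pi e^{- 18 \left|{\omega}\right|}}{18 \left(i \omega + 11\right)}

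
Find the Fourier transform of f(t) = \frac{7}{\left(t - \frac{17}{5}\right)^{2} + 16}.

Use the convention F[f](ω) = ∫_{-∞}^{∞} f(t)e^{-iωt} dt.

F(ω) = \frac{7 \pi e^{- \frac{17 i \omega}{5} - 4 \left|{\omega}\right|}}{4}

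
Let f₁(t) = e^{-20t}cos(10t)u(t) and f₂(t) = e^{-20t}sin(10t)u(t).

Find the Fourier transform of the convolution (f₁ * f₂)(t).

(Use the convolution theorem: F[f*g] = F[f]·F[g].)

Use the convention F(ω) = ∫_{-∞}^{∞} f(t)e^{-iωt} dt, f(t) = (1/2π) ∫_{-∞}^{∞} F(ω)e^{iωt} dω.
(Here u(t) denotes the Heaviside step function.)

F[f₁*f₂](ω) = \frac{10 \left(i \omega + 20\right)}{\left(\left(i \omega + 20\right)^{2} + 100\right)^{2}}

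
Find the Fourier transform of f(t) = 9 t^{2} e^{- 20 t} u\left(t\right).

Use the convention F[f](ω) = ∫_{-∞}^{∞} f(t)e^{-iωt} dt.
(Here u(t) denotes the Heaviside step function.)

F(ω) = \frac{18}{\left(i \omega + 20\right)^{3}}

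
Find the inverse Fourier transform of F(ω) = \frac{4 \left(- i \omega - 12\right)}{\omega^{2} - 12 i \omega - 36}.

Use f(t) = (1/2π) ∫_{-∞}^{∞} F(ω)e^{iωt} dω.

f(t) = 4 \left(6 t + 1\right) e^{- 6 t} u\left(t\right)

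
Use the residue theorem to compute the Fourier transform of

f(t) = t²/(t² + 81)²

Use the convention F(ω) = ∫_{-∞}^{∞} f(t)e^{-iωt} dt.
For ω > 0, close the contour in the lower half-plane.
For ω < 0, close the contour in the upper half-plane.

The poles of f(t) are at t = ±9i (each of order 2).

Let g(z) = f(z)e^{-iωz}; for large |z| the factor e^{-iωz} decays in the lower half-plane when ω > 0 and in the upper half-plane when ω < 0.

Case ω > 0 (lower half-plane, clockwise contour ⇒ F(ω) = -2πi·ΣRes):
  Res_{z = - 9 i} g(z) = \frac{i \left(1 - 9 \omega\right) e^{- 9 \omega}}{36} (pole of order 2)
  F(ω) = -2πi·ΣRes = \frac{\pi \left(1 - 9 \omega\right) e^{- 9 \omega}}{18}

Case ω < 0 (upper half-plane, counterclockwise contour ⇒ F(ω) = +2πi·ΣRes):
  Res_{z = 9 i} g(z) = \frac{i \left(- 9 \omega - 1\right) e^{9 \omega}}{36} (pole of order 2)
  F(ω) = 2πi·ΣRes = \frac{\pi \left(9 \omega + 1\right) e^{9 \omega}}{18}

Both cases combine into a single formula in |ω|:

F(ω) = \frac{\pi \left(1 - 9 \left|{\omega}\right|\right) e^{- 9 \left|{\omega}\right|}}{18}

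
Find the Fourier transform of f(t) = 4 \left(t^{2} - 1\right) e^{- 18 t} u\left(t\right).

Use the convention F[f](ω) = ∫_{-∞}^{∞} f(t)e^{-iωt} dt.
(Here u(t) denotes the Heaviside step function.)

F(ω) = \frac{4 \left(2 i \omega - \left(i \omega + 18\right)^{3} + 36\right)}{\left(i \omega + 18\right)^{4}}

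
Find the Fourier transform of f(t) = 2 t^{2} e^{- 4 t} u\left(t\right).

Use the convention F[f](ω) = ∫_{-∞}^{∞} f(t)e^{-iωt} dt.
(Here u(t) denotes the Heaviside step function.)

F(ω) = \frac{4}{\left(i \omega + 4\right)^{3}}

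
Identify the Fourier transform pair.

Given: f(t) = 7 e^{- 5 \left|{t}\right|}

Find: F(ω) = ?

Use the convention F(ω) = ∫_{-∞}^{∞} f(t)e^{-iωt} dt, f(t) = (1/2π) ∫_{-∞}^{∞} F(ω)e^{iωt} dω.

F(ω) = \frac{70}{\omega^{2} + 25}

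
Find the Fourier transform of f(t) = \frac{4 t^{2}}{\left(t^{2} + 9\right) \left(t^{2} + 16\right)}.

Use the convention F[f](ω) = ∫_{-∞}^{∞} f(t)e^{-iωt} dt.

F(ω) = \frac{4 \pi \left(4 - 3 e^{\left|{\omega}\right|}\right) e^{- 4 \left|{\omega}\right|}}{7}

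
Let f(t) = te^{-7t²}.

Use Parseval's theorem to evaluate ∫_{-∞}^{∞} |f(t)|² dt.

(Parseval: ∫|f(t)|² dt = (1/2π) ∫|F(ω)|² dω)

∫|f(t)|² dt = \frac{\sqrt{14} \sqrt{\pi}}{392}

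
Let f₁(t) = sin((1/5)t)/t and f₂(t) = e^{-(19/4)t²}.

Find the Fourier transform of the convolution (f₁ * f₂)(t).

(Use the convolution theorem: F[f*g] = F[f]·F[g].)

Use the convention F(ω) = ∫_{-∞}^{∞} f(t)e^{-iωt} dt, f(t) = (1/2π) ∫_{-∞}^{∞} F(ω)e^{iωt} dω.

F[f₁*f₂](ω) = \begin{cases} \frac{2 \sqrt{19} \pi^{\frac{3}{2}} e^{- \frac{\omega^{2}}{19}}}{19} & \text{for}\: \omega > - \frac{1}{5} \wedge \omega < \frac{1}{5} \\0 & \text{otherwise} \end{cases}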